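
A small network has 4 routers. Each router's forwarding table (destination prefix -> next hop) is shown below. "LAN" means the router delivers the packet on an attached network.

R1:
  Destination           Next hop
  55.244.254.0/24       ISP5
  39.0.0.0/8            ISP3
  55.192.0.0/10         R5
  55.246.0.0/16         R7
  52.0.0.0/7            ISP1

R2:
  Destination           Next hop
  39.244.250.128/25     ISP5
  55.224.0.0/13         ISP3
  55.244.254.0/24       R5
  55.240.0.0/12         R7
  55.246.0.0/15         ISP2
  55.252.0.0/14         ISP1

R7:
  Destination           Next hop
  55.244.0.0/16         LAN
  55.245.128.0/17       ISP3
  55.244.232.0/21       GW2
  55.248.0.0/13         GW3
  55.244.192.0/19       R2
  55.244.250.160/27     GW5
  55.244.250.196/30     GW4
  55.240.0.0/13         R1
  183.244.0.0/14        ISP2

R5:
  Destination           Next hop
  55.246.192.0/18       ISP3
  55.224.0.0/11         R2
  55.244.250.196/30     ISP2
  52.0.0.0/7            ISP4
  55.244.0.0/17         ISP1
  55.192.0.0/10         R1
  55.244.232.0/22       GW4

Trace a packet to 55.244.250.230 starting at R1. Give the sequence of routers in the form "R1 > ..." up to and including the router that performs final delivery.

R1 > R5 > R2 > R7

At R1: longest match for 55.244.250.230 is 55.192.0.0/10 -> R5
At R5: longest match for 55.244.250.230 is 55.224.0.0/11 -> R2
At R2: longest match for 55.244.250.230 is 55.240.0.0/12 -> R7
At R7: longest match for 55.244.250.230 is 55.244.0.0/16 -> LAN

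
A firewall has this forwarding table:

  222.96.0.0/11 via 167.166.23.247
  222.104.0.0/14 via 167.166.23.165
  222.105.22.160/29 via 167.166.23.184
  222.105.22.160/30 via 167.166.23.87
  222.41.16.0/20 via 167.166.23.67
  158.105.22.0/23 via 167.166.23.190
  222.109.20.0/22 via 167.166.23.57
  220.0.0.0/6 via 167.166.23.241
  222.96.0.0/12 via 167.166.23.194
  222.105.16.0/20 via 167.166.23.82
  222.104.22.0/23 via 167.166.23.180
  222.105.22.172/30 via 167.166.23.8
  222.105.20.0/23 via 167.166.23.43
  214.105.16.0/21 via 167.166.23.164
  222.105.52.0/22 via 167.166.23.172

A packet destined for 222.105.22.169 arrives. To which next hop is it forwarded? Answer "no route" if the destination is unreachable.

Routes whose prefix contains 222.105.22.169:
  220.0.0.0/6 (220.0.0.0 - 223.255.255.255) -> 167.166.23.241
  222.96.0.0/11 (222.96.0.0 - 222.127.255.255) -> 167.166.23.247
  222.96.0.0/12 (222.96.0.0 - 222.111.255.255) -> 167.166.23.194
  222.104.0.0/14 (222.104.0.0 - 222.107.255.255) -> 167.166.23.165
  222.105.16.0/20 (222.105.16.0 - 222.105.31.255) -> 167.166.23.82
More-specific entries that do NOT match:
  222.105.22.160/30 (222.105.22.160 - 222.105.22.163) does not contain 222.105.22.169
  222.105.22.172/30 (222.105.22.172 - 222.105.22.175) does not contain 222.105.22.169
  222.105.22.160/29 (222.105.22.160 - 222.105.22.167) does not contain 222.105.22.169
  158.105.22.0/23 (158.105.22.0 - 158.105.23.255) does not contain 222.105.22.169
  222.104.22.0/23 (222.104.22.0 - 222.104.23.255) does not contain 222.105.22.169
  222.105.20.0/23 (222.105.20.0 - 222.105.21.255) does not contain 222.105.22.169
  222.109.20.0/22 (222.109.20.0 - 222.109.23.255) does not contain 222.105.22.169
  222.105.52.0/22 (222.105.52.0 - 222.105.55.255) does not contain 222.105.22.169
  214.105.16.0/21 (214.105.16.0 - 214.105.23.255) does not contain 222.105.22.169
Longest matching prefix is /20 -> next hop 167.166.23.82.

167.166.23.82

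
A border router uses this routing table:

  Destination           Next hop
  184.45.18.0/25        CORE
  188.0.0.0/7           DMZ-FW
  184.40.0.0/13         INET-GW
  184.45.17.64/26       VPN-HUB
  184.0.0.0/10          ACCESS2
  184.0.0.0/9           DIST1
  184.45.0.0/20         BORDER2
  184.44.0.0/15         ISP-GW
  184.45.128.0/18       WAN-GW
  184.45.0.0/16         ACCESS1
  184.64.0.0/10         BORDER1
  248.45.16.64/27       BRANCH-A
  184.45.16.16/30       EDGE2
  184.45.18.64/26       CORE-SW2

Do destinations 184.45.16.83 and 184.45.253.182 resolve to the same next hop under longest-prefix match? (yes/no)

184.45.16.83: longest match 184.45.0.0/16 -> ACCESS1
184.45.253.182: longest match 184.45.0.0/16 -> ACCESS1

yes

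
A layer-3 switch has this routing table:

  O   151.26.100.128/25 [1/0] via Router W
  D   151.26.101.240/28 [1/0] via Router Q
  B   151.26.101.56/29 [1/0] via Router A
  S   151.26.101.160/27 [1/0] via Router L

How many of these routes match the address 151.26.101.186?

1

Prefixes containing 151.26.101.186:
  151.26.101.160/27 (151.26.101.160 - 151.26.101.191)
Total matching entries: 1.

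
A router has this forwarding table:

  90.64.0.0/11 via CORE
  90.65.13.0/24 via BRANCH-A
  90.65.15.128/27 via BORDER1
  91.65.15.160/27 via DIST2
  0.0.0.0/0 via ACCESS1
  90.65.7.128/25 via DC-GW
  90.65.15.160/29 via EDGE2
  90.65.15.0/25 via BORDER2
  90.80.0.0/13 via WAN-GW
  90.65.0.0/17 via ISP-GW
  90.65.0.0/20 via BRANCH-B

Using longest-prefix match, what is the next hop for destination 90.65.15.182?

Routes whose prefix contains 90.65.15.182:
  0.0.0.0/0 (default, matches everything) -> ACCESS1
  90.64.0.0/11 (90.64.0.0 - 90.95.255.255) -> CORE
  90.65.0.0/17 (90.65.0.0 - 90.65.127.255) -> ISP-GW
  90.65.0.0/20 (90.65.0.0 - 90.65.15.255) -> BRANCH-B
More-specific entries that do NOT match:
  90.65.15.160/29 (90.65.15.160 - 90.65.15.167) does not contain 90.65.15.182
  90.65.15.128/27 (90.65.15.128 - 90.65.15.159) does not contain 90.65.15.182
  91.65.15.160/27 (91.65.15.160 - 91.65.15.191) does not contain 90.65.15.182
  90.65.7.128/25 (90.65.7.128 - 90.65.7.255) does not contain 90.65.15.182
  90.65.15.0/25 (90.65.15.0 - 90.65.15.127) does not contain 90.65.15.182
  90.65.13.0/24 (90.65.13.0 - 90.65.13.255) does not contain 90.65.15.182
Longest matching prefix is /20 -> next hop BRANCH-B.

BRANCH-B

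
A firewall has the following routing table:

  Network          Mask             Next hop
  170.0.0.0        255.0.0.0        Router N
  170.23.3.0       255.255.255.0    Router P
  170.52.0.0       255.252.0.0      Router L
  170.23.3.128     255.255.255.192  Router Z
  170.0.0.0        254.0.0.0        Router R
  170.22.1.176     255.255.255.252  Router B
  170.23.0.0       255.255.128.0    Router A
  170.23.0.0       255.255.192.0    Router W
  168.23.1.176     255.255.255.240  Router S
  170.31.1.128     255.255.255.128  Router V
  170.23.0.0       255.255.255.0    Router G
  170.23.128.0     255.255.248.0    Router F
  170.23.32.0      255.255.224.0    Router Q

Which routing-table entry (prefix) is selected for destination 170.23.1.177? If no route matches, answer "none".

170.23.0.0/18

Entries matching 170.23.1.177:
  170.0.0.0/7 (170.0.0.0 - 171.255.255.255)
  170.0.0.0/8 (170.0.0.0 - 170.255.255.255)
  170.23.0.0/17 (170.23.0.0 - 170.23.127.255)
  170.23.0.0/18 (170.23.0.0 - 170.23.63.255)
Most specific is 170.23.0.0/18.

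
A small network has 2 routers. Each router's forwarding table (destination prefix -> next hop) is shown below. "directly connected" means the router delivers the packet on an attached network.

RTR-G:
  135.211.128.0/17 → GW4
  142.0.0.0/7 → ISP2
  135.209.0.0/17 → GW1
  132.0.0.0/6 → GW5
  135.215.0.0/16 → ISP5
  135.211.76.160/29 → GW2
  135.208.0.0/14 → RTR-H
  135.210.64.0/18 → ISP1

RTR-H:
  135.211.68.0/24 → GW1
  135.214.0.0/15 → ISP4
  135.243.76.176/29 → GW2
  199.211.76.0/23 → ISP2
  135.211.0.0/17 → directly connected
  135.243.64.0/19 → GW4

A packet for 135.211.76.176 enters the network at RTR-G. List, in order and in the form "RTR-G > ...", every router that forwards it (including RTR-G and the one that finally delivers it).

At RTR-G: longest match for 135.211.76.176 is 135.208.0.0/14 -> RTR-H
At RTR-H: longest match for 135.211.76.176 is 135.211.0.0/17 -> directly connected

RTR-G > RTR-H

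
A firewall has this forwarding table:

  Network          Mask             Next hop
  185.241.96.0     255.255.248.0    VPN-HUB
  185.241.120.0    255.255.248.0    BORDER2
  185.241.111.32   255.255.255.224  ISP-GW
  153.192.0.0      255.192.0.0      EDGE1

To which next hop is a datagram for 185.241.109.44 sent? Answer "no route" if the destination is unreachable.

no route

No entry's prefix contains 185.241.109.44; there is no default route.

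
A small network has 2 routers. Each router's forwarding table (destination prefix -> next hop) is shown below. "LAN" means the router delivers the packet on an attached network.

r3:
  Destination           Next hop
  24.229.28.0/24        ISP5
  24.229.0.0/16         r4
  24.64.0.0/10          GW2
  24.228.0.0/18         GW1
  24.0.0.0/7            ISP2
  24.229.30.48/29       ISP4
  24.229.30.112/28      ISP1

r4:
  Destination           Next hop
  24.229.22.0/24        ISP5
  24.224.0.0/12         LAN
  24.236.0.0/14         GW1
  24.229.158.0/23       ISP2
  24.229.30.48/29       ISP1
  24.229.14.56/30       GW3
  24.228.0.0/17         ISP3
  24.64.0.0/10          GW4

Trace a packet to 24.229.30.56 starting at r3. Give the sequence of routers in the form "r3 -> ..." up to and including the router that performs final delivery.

r3 -> r4

At r3: longest match for 24.229.30.56 is 24.229.0.0/16 -> r4
At r4: longest match for 24.229.30.56 is 24.224.0.0/12 -> LAN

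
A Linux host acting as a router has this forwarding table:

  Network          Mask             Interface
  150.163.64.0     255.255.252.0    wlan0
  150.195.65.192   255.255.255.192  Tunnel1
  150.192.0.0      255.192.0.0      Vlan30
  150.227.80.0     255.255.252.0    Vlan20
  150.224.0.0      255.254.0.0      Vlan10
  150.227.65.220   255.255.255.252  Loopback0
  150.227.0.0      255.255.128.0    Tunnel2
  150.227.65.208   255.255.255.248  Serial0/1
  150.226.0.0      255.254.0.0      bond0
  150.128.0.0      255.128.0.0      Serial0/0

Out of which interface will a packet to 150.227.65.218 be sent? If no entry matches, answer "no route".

Routes whose prefix contains 150.227.65.218:
  150.128.0.0/9 (150.128.0.0 - 150.255.255.255) -> Serial0/0
  150.192.0.0/10 (150.192.0.0 - 150.255.255.255) -> Vlan30
  150.226.0.0/15 (150.226.0.0 - 150.227.255.255) -> bond0
  150.227.0.0/17 (150.227.0.0 - 150.227.127.255) -> Tunnel2
More-specific entries that do NOT match:
  150.227.65.220/30 (150.227.65.220 - 150.227.65.223) does not contain 150.227.65.218
  150.227.65.208/29 (150.227.65.208 - 150.227.65.215) does not contain 150.227.65.218
  150.195.65.192/26 (150.195.65.192 - 150.195.65.255) does not contain 150.227.65.218
  150.163.64.0/22 (150.163.64.0 - 150.163.67.255) does not contain 150.227.65.218
  150.227.80.0/22 (150.227.80.0 - 150.227.83.255) does not contain 150.227.65.218
Longest matching prefix is /17 -> interface Tunnel2.

Tunnel2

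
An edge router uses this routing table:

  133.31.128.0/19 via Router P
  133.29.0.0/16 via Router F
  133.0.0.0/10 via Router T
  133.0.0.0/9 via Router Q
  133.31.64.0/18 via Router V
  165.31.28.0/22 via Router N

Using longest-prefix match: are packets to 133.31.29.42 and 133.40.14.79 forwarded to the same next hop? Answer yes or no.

yes

133.31.29.42: longest match 133.0.0.0/10 -> Router T
133.40.14.79: longest match 133.0.0.0/10 -> Router T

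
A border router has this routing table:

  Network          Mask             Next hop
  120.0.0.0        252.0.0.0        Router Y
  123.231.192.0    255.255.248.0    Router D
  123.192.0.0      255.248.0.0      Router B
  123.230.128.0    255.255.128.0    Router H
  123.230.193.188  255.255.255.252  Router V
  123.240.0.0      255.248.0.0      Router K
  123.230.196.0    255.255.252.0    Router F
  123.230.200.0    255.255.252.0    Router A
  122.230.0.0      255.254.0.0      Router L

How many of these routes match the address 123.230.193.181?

Prefixes containing 123.230.193.181:
  120.0.0.0/6 (120.0.0.0 - 123.255.255.255)
  123.230.128.0/17 (123.230.128.0 - 123.230.255.255)
Total matching entries: 2.

2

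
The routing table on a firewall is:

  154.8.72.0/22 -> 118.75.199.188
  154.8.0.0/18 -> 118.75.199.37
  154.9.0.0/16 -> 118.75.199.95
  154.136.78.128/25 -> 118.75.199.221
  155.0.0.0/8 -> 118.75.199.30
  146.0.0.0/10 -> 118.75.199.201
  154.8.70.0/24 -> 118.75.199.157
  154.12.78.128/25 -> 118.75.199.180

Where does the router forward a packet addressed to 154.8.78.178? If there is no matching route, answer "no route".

no route

No entry's prefix contains 154.8.78.178; there is no default route.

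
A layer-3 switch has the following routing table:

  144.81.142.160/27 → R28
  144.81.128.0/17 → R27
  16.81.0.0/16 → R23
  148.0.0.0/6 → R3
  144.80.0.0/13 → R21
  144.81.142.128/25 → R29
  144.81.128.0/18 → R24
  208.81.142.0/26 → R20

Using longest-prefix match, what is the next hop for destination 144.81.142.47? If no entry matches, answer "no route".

Routes whose prefix contains 144.81.142.47:
  144.80.0.0/13 (144.80.0.0 - 144.87.255.255) -> R21
  144.81.128.0/17 (144.81.128.0 - 144.81.255.255) -> R27
  144.81.128.0/18 (144.81.128.0 - 144.81.191.255) -> R24
More-specific entries that do NOT match:
  144.81.142.160/27 (144.81.142.160 - 144.81.142.191) does not contain 144.81.142.47
  208.81.142.0/26 (208.81.142.0 - 208.81.142.63) does not contain 144.81.142.47
  144.81.142.128/25 (144.81.142.128 - 144.81.142.255) does not contain 144.81.142.47
Longest matching prefix is /18 -> next hop R24.

R24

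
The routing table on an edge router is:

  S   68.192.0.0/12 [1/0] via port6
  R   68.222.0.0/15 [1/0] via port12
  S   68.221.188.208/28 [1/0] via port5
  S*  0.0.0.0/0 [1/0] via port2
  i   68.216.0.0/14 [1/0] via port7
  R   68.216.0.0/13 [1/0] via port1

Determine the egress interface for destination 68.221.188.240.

Routes whose prefix contains 68.221.188.240:
  0.0.0.0/0 (default, matches everything) -> port2
  68.216.0.0/13 (68.216.0.0 - 68.223.255.255) -> port1
More-specific entries that do NOT match:
  68.221.188.208/28 (68.221.188.208 - 68.221.188.223) does not contain 68.221.188.240
  68.222.0.0/15 (68.222.0.0 - 68.223.255.255) does not contain 68.221.188.240
  68.216.0.0/14 (68.216.0.0 - 68.219.255.255) does not contain 68.221.188.240
Longest matching prefix is /13 -> interface port1.

port1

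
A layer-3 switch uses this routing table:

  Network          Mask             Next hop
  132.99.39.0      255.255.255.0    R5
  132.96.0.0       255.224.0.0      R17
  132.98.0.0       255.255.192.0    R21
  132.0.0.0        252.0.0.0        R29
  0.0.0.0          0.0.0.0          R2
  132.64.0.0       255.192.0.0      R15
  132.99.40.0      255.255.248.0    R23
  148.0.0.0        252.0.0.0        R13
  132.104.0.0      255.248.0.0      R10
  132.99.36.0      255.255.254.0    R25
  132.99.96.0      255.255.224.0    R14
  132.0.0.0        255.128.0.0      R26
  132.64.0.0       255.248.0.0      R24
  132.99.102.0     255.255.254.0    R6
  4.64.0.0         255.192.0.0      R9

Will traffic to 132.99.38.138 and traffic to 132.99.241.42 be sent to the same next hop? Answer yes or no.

132.99.38.138: longest match 132.96.0.0/11 -> R17
132.99.241.42: longest match 132.96.0.0/11 -> R17

yes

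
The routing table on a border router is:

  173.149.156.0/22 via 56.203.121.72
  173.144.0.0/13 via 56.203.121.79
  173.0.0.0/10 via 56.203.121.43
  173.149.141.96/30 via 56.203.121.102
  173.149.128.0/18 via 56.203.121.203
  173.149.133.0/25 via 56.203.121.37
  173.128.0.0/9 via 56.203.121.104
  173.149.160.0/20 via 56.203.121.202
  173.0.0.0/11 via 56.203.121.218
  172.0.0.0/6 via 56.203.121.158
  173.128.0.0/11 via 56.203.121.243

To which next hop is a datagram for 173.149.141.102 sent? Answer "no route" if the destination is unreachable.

Routes whose prefix contains 173.149.141.102:
  172.0.0.0/6 (172.0.0.0 - 175.255.255.255) -> 56.203.121.158
  173.128.0.0/9 (173.128.0.0 - 173.255.255.255) -> 56.203.121.104
  173.128.0.0/11 (173.128.0.0 - 173.159.255.255) -> 56.203.121.243
  173.144.0.0/13 (173.144.0.0 - 173.151.255.255) -> 56.203.121.79
  173.149.128.0/18 (173.149.128.0 - 173.149.191.255) -> 56.203.121.203
More-specific entries that do NOT match:
  173.149.141.96/30 (173.149.141.96 - 173.149.141.99) does not contain 173.149.141.102
  173.149.133.0/25 (173.149.133.0 - 173.149.133.127) does not contain 173.149.141.102
  173.149.156.0/22 (173.149.156.0 - 173.149.159.255) does not contain 173.149.141.102
  173.149.160.0/20 (173.149.160.0 - 173.149.175.255) does not contain 173.149.141.102
Longest matching prefix is /18 -> next hop 56.203.121.203.

56.203.121.203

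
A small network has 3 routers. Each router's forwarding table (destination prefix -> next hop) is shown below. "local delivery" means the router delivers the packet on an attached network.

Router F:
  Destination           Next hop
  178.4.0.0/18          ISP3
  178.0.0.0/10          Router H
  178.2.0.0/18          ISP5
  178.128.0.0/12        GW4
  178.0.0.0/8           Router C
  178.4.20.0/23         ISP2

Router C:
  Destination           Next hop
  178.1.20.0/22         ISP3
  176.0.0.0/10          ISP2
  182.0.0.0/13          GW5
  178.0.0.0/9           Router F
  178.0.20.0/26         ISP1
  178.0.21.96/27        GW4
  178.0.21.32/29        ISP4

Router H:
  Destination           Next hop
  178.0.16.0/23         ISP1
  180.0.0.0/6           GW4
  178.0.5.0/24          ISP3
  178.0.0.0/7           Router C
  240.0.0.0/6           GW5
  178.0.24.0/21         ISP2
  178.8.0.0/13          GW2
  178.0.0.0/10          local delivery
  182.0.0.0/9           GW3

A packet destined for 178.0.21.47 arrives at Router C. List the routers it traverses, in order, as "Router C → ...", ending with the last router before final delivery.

Router C → Router F → Router H

At Router C: longest match for 178.0.21.47 is 178.0.0.0/9 -> Router F
At Router F: longest match for 178.0.21.47 is 178.0.0.0/10 -> Router H
At Router H: longest match for 178.0.21.47 is 178.0.0.0/10 -> local delivery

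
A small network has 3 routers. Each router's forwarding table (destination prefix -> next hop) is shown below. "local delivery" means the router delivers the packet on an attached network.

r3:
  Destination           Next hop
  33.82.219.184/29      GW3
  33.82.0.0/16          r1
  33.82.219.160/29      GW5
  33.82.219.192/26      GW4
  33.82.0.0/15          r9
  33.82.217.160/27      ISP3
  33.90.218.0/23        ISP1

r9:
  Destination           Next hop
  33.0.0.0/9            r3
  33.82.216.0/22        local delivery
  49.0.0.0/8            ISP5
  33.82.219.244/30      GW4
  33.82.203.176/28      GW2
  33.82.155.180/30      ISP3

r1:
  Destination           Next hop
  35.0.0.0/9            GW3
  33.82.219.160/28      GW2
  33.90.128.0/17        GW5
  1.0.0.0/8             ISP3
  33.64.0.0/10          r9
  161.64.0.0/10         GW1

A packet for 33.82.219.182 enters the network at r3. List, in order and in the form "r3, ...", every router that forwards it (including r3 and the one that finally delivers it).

r3, r1, r9

At r3: longest match for 33.82.219.182 is 33.82.0.0/16 -> r1
At r1: longest match for 33.82.219.182 is 33.64.0.0/10 -> r9
At r9: longest match for 33.82.219.182 is 33.82.216.0/22 -> local delivery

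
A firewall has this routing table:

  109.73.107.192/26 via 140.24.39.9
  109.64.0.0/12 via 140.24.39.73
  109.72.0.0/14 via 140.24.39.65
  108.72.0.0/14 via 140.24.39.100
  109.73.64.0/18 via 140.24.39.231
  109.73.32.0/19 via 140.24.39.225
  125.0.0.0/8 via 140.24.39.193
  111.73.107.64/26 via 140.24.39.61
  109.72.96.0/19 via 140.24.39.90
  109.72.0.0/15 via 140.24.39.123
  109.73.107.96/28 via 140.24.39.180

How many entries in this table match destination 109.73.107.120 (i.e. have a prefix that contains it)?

Prefixes containing 109.73.107.120:
  109.64.0.0/12 (109.64.0.0 - 109.79.255.255)
  109.72.0.0/14 (109.72.0.0 - 109.75.255.255)
  109.72.0.0/15 (109.72.0.0 - 109.73.255.255)
  109.73.64.0/18 (109.73.64.0 - 109.73.127.255)
Total matching entries: 4.

4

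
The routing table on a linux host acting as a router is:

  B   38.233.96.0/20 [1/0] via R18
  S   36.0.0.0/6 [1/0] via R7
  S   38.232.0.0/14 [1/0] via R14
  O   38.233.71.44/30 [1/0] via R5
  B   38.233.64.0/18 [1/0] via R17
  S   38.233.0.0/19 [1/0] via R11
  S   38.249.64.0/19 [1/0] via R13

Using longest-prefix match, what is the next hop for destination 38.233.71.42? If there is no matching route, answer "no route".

R17

Routes whose prefix contains 38.233.71.42:
  36.0.0.0/6 (36.0.0.0 - 39.255.255.255) -> R7
  38.232.0.0/14 (38.232.0.0 - 38.235.255.255) -> R14
  38.233.64.0/18 (38.233.64.0 - 38.233.127.255) -> R17
More-specific entries that do NOT match:
  38.233.71.44/30 (38.233.71.44 - 38.233.71.47) does not contain 38.233.71.42
  38.233.96.0/20 (38.233.96.0 - 38.233.111.255) does not contain 38.233.71.42
  38.233.0.0/19 (38.233.0.0 - 38.233.31.255) does not contain 38.233.71.42
  38.249.64.0/19 (38.249.64.0 - 38.249.95.255) does not contain 38.233.71.42
Longest matching prefix is /18 -> next hop R17.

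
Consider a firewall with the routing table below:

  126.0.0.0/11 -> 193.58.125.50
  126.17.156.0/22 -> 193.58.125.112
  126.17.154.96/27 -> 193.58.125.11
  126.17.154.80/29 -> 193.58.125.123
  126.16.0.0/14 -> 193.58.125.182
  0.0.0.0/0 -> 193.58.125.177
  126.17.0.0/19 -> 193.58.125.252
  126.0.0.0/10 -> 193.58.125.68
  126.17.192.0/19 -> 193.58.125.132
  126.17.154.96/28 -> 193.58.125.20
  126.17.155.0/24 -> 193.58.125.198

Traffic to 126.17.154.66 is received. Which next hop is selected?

Routes whose prefix contains 126.17.154.66:
  0.0.0.0/0 (default, matches everything) -> 193.58.125.177
  126.0.0.0/10 (126.0.0.0 - 126.63.255.255) -> 193.58.125.68
  126.0.0.0/11 (126.0.0.0 - 126.31.255.255) -> 193.58.125.50
  126.16.0.0/14 (126.16.0.0 - 126.19.255.255) -> 193.58.125.182
More-specific entries that do NOT match:
  126.17.154.80/29 (126.17.154.80 - 126.17.154.87) does not contain 126.17.154.66
  126.17.154.96/28 (126.17.154.96 - 126.17.154.111) does not contain 126.17.154.66
  126.17.154.96/27 (126.17.154.96 - 126.17.154.127) does not contain 126.17.154.66
  126.17.155.0/24 (126.17.155.0 - 126.17.155.255) does not contain 126.17.154.66
  126.17.156.0/22 (126.17.156.0 - 126.17.159.255) does not contain 126.17.154.66
  126.17.0.0/19 (126.17.0.0 - 126.17.31.255) does not contain 126.17.154.66
  126.17.192.0/19 (126.17.192.0 - 126.17.223.255) does not contain 126.17.154.66
Longest matching prefix is /14 -> next hop 193.58.125.182.

193.58.125.182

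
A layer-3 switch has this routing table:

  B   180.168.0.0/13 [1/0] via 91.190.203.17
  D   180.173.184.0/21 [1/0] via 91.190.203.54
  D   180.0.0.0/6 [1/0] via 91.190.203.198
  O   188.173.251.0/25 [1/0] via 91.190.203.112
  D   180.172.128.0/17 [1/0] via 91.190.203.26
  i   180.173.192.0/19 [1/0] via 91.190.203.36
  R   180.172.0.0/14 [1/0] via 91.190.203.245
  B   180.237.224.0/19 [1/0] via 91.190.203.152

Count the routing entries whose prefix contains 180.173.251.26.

3

Prefixes containing 180.173.251.26:
  180.0.0.0/6 (180.0.0.0 - 183.255.255.255)
  180.168.0.0/13 (180.168.0.0 - 180.175.255.255)
  180.172.0.0/14 (180.172.0.0 - 180.175.255.255)
Total matching entries: 3.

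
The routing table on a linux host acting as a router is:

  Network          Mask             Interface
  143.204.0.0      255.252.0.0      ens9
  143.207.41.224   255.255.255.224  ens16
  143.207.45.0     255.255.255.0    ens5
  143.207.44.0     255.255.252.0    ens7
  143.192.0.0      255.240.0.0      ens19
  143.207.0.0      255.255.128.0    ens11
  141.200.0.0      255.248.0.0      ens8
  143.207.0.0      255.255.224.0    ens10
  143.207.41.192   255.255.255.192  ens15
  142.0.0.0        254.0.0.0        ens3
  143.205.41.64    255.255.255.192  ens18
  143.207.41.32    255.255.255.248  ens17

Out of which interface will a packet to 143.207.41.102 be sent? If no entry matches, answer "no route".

Routes whose prefix contains 143.207.41.102:
  142.0.0.0/7 (142.0.0.0 - 143.255.255.255) -> ens3
  143.192.0.0/12 (143.192.0.0 - 143.207.255.255) -> ens19
  143.204.0.0/14 (143.204.0.0 - 143.207.255.255) -> ens9
  143.207.0.0/17 (143.207.0.0 - 143.207.127.255) -> ens11
More-specific entries that do NOT match:
  143.207.41.32/29 (143.207.41.32 - 143.207.41.39) does not contain 143.207.41.102
  143.207.41.224/27 (143.207.41.224 - 143.207.41.255) does not contain 143.207.41.102
  143.207.41.192/26 (143.207.41.192 - 143.207.41.255) does not contain 143.207.41.102
  143.205.41.64/26 (143.205.41.64 - 143.205.41.127) does not contain 143.207.41.102
  143.207.45.0/24 (143.207.45.0 - 143.207.45.255) does not contain 143.207.41.102
  143.207.44.0/22 (143.207.44.0 - 143.207.47.255) does not contain 143.207.41.102
  143.207.0.0/19 (143.207.0.0 - 143.207.31.255) does not contain 143.207.41.102
Longest matching prefix is /17 -> interface ens11.

ens11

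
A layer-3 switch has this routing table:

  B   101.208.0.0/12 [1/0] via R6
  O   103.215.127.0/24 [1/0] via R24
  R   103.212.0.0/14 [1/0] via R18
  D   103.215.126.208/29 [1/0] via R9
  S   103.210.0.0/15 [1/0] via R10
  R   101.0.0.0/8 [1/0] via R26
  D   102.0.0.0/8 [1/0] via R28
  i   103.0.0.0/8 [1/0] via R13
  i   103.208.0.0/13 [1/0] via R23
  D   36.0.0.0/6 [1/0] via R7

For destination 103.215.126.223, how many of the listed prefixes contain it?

3

Prefixes containing 103.215.126.223:
  103.0.0.0/8 (103.0.0.0 - 103.255.255.255)
  103.208.0.0/13 (103.208.0.0 - 103.215.255.255)
  103.212.0.0/14 (103.212.0.0 - 103.215.255.255)
Total matching entries: 3.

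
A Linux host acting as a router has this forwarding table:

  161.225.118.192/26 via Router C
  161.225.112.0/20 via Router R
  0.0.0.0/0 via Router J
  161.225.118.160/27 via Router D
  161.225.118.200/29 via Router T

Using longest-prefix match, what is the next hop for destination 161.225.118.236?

Routes whose prefix contains 161.225.118.236:
  0.0.0.0/0 (default, matches everything) -> Router J
  161.225.112.0/20 (161.225.112.0 - 161.225.127.255) -> Router R
  161.225.118.192/26 (161.225.118.192 - 161.225.118.255) -> Router C
More-specific entries that do NOT match:
  161.225.118.200/29 (161.225.118.200 - 161.225.118.207) does not contain 161.225.118.236
  161.225.118.160/27 (161.225.118.160 - 161.225.118.191) does not contain 161.225.118.236
Longest matching prefix is /26 -> next hop Router C.

Router C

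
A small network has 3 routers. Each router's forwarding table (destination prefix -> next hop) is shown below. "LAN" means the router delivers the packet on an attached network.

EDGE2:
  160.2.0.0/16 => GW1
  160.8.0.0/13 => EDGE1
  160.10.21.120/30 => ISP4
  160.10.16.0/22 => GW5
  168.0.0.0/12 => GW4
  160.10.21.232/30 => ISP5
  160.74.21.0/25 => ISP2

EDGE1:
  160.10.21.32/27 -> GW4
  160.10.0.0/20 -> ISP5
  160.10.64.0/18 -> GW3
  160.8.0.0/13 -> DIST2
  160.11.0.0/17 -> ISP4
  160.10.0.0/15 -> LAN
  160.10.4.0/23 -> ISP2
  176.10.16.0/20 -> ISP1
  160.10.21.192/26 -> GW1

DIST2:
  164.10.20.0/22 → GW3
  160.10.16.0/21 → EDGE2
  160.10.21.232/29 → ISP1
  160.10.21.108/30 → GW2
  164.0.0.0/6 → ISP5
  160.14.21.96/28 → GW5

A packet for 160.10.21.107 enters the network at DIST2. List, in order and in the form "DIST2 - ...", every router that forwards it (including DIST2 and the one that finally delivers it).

DIST2 - EDGE2 - EDGE1

At DIST2: longest match for 160.10.21.107 is 160.10.16.0/21 -> EDGE2
At EDGE2: longest match for 160.10.21.107 is 160.8.0.0/13 -> EDGE1
At EDGE1: longest match for 160.10.21.107 is 160.10.0.0/15 -> LAN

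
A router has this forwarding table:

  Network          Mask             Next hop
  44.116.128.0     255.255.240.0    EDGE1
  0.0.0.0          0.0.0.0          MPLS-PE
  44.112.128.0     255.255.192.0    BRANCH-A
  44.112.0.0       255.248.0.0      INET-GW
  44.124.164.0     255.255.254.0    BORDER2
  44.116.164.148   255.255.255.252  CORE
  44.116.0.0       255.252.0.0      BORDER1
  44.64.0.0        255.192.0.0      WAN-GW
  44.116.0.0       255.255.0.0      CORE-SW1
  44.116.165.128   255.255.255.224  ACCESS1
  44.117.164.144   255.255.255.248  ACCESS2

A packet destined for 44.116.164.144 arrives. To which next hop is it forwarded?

CORE-SW1

Routes whose prefix contains 44.116.164.144:
  0.0.0.0/0 (default, matches everything) -> MPLS-PE
  44.64.0.0/10 (44.64.0.0 - 44.127.255.255) -> WAN-GW
  44.112.0.0/13 (44.112.0.0 - 44.119.255.255) -> INET-GW
  44.116.0.0/14 (44.116.0.0 - 44.119.255.255) -> BORDER1
  44.116.0.0/16 (44.116.0.0 - 44.116.255.255) -> CORE-SW1
More-specific entries that do NOT match:
  44.116.164.148/30 (44.116.164.148 - 44.116.164.151) does not contain 44.116.164.144
  44.117.164.144/29 (44.117.164.144 - 44.117.164.151) does not contain 44.116.164.144
  44.116.165.128/27 (44.116.165.128 - 44.116.165.159) does not contain 44.116.164.144
  44.124.164.0/23 (44.124.164.0 - 44.124.165.255) does not contain 44.116.164.144
  44.116.128.0/20 (44.116.128.0 - 44.116.143.255) does not contain 44.116.164.144
  44.112.128.0/18 (44.112.128.0 - 44.112.191.255) does not contain 44.116.164.144
Longest matching prefix is /16 -> next hop CORE-SW1.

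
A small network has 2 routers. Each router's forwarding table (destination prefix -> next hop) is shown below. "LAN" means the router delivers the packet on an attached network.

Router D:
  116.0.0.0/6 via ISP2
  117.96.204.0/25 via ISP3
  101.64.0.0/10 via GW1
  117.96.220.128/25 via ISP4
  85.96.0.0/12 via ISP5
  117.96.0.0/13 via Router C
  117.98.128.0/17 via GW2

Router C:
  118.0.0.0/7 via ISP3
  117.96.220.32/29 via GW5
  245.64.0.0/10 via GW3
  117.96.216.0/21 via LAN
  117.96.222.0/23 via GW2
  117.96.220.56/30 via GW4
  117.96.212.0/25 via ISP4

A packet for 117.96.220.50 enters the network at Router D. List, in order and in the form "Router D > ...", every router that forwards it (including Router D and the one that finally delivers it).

At Router D: longest match for 117.96.220.50 is 117.96.0.0/13 -> Router C
At Router C: longest match for 117.96.220.50 is 117.96.216.0/21 -> LAN

Router D > Router C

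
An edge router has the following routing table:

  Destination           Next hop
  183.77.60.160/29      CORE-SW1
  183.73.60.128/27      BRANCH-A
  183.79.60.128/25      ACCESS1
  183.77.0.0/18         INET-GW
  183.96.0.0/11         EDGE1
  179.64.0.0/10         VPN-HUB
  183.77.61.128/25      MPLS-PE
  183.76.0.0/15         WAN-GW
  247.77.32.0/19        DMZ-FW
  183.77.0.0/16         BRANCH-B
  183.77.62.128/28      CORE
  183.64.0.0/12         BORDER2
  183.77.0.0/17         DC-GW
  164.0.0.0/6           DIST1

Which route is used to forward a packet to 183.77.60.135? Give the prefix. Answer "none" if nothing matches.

Entries matching 183.77.60.135:
  183.64.0.0/12 (183.64.0.0 - 183.79.255.255)
  183.76.0.0/15 (183.76.0.0 - 183.77.255.255)
  183.77.0.0/16 (183.77.0.0 - 183.77.255.255)
  183.77.0.0/17 (183.77.0.0 - 183.77.127.255)
  183.77.0.0/18 (183.77.0.0 - 183.77.63.255)
Most specific is 183.77.0.0/18.

183.77.0.0/18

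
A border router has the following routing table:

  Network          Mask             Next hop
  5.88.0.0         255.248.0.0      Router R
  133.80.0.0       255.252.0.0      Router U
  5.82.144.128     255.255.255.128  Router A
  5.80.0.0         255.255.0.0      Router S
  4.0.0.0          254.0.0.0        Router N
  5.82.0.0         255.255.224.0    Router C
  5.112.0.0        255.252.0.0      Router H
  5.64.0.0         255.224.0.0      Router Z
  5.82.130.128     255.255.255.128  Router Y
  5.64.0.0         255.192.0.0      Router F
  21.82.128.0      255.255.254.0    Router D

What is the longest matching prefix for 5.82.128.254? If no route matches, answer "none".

5.64.0.0/11

Entries matching 5.82.128.254:
  4.0.0.0/7 (4.0.0.0 - 5.255.255.255)
  5.64.0.0/10 (5.64.0.0 - 5.127.255.255)
  5.64.0.0/11 (5.64.0.0 - 5.95.255.255)
Most specific is 5.64.0.0/11.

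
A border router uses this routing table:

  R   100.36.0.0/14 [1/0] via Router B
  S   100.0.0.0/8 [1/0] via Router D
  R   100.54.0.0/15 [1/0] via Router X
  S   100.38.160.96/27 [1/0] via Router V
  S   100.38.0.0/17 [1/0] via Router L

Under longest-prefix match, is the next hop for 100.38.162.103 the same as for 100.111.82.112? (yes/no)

100.38.162.103: longest match 100.36.0.0/14 -> Router B
100.111.82.112: longest match 100.0.0.0/8 -> Router D

no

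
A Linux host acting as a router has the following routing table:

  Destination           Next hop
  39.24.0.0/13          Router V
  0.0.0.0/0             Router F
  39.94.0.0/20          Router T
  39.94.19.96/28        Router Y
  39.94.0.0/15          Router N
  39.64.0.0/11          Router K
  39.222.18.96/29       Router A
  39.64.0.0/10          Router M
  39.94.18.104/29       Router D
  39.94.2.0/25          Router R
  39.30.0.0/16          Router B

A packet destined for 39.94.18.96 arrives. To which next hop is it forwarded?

Router N

Routes whose prefix contains 39.94.18.96:
  0.0.0.0/0 (default, matches everything) -> Router F
  39.64.0.0/10 (39.64.0.0 - 39.127.255.255) -> Router M
  39.64.0.0/11 (39.64.0.0 - 39.95.255.255) -> Router K
  39.94.0.0/15 (39.94.0.0 - 39.95.255.255) -> Router N
More-specific entries that do NOT match:
  39.222.18.96/29 (39.222.18.96 - 39.222.18.103) does not contain 39.94.18.96
  39.94.18.104/29 (39.94.18.104 - 39.94.18.111) does not contain 39.94.18.96
  39.94.19.96/28 (39.94.19.96 - 39.94.19.111) does not contain 39.94.18.96
  39.94.2.0/25 (39.94.2.0 - 39.94.2.127) does not contain 39.94.18.96
  39.94.0.0/20 (39.94.0.0 - 39.94.15.255) does not contain 39.94.18.96
  39.30.0.0/16 (39.30.0.0 - 39.30.255.255) does not contain 39.94.18.96
Longest matching prefix is /15 -> next hop Router N.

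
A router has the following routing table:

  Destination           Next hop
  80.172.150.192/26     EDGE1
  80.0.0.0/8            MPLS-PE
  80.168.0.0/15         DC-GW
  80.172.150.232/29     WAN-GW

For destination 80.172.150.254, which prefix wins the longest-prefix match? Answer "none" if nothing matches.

Entries matching 80.172.150.254:
  80.0.0.0/8 (80.0.0.0 - 80.255.255.255)
  80.172.150.192/26 (80.172.150.192 - 80.172.150.255)
Most specific is 80.172.150.192/26.

80.172.150.192/26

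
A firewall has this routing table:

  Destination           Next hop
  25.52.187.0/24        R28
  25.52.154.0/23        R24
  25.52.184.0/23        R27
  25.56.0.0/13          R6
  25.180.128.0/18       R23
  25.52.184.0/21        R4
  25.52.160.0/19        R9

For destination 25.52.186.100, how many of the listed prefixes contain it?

2

Prefixes containing 25.52.186.100:
  25.52.160.0/19 (25.52.160.0 - 25.52.191.255)
  25.52.184.0/21 (25.52.184.0 - 25.52.191.255)
Total matching entries: 2.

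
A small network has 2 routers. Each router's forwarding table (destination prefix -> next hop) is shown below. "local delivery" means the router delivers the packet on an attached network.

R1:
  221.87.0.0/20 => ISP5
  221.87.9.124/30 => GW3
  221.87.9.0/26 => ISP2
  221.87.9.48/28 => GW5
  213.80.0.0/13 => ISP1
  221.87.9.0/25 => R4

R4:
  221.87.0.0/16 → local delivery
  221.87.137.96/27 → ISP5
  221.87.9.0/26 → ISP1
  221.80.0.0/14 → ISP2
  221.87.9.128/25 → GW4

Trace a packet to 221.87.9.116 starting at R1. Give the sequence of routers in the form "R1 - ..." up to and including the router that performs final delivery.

At R1: longest match for 221.87.9.116 is 221.87.9.0/25 -> R4
At R4: longest match for 221.87.9.116 is 221.87.0.0/16 -> local delivery

R1 - R4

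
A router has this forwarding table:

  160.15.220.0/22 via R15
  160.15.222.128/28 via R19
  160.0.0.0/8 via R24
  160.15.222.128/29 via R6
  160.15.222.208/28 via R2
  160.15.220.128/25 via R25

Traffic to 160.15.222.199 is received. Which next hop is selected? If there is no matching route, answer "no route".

Routes whose prefix contains 160.15.222.199:
  160.0.0.0/8 (160.0.0.0 - 160.255.255.255) -> R24
  160.15.220.0/22 (160.15.220.0 - 160.15.223.255) -> R15
More-specific entries that do NOT match:
  160.15.222.128/29 (160.15.222.128 - 160.15.222.135) does not contain 160.15.222.199
  160.15.222.128/28 (160.15.222.128 - 160.15.222.143) does not contain 160.15.222.199
  160.15.222.208/28 (160.15.222.208 - 160.15.222.223) does not contain 160.15.222.199
  160.15.220.128/25 (160.15.220.128 - 160.15.220.255) does not contain 160.15.222.199
Longest matching prefix is /22 -> next hop R15.

R15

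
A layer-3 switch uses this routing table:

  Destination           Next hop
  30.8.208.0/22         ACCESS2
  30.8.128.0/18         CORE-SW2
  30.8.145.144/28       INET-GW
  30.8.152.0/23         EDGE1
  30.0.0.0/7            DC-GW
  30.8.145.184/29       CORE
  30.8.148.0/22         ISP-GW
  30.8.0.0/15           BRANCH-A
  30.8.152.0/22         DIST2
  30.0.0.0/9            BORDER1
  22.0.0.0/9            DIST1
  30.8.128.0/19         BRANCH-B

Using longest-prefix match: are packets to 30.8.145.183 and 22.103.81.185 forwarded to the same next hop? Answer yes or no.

no

30.8.145.183: longest match 30.8.128.0/19 -> BRANCH-B
22.103.81.185: longest match 22.0.0.0/9 -> DIST1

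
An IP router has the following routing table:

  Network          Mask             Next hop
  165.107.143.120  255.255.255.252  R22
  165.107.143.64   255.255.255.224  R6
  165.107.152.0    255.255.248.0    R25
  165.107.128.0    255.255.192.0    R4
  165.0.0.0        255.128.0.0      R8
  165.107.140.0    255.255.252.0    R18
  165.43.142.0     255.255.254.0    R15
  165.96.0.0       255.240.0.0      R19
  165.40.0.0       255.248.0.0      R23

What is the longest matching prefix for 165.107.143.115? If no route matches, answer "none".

165.107.140.0/22

Entries matching 165.107.143.115:
  165.0.0.0/9 (165.0.0.0 - 165.127.255.255)
  165.96.0.0/12 (165.96.0.0 - 165.111.255.255)
  165.107.128.0/18 (165.107.128.0 - 165.107.191.255)
  165.107.140.0/22 (165.107.140.0 - 165.107.143.255)
Most specific is 165.107.140.0/22.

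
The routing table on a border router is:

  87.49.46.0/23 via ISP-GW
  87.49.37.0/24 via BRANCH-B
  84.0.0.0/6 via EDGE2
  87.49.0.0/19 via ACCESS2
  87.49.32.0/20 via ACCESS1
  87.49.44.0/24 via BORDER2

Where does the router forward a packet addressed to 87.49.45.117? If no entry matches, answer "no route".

Routes whose prefix contains 87.49.45.117:
  84.0.0.0/6 (84.0.0.0 - 87.255.255.255) -> EDGE2
  87.49.32.0/20 (87.49.32.0 - 87.49.47.255) -> ACCESS1
More-specific entries that do NOT match:
  87.49.37.0/24 (87.49.37.0 - 87.49.37.255) does not contain 87.49.45.117
  87.49.44.0/24 (87.49.44.0 - 87.49.44.255) does not contain 87.49.45.117
  87.49.46.0/23 (87.49.46.0 - 87.49.47.255) does not contain 87.49.45.117
Longest matching prefix is /20 -> next hop ACCESS1.

ACCESS1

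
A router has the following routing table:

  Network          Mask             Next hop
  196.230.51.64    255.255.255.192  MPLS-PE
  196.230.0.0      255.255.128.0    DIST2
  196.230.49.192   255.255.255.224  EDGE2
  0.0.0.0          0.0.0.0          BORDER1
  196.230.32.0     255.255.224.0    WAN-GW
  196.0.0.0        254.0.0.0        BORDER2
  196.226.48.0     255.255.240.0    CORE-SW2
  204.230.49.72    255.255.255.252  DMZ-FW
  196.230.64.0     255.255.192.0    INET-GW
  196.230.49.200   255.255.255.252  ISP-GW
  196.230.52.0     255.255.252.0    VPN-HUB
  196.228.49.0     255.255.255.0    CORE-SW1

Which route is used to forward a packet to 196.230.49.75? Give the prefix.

Entries matching 196.230.49.75:
  0.0.0.0/0 (default, matches everything)
  196.0.0.0/7 (196.0.0.0 - 197.255.255.255)
  196.230.0.0/17 (196.230.0.0 - 196.230.127.255)
  196.230.32.0/19 (196.230.32.0 - 196.230.63.255)
Most specific is 196.230.32.0/19.

196.230.32.0/19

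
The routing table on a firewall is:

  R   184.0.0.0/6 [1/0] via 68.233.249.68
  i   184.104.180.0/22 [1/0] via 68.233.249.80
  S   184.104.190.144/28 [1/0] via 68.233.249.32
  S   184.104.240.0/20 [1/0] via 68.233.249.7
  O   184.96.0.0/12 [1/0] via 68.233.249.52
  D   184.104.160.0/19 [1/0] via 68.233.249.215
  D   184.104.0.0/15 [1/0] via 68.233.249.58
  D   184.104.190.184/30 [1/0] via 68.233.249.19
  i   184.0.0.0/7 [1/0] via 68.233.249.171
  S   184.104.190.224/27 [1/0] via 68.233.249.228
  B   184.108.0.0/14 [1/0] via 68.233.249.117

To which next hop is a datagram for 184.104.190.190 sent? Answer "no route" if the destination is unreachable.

68.233.249.215

Routes whose prefix contains 184.104.190.190:
  184.0.0.0/6 (184.0.0.0 - 187.255.255.255) -> 68.233.249.68
  184.0.0.0/7 (184.0.0.0 - 185.255.255.255) -> 68.233.249.171
  184.96.0.0/12 (184.96.0.0 - 184.111.255.255) -> 68.233.249.52
  184.104.0.0/15 (184.104.0.0 - 184.105.255.255) -> 68.233.249.58
  184.104.160.0/19 (184.104.160.0 - 184.104.191.255) -> 68.233.249.215
More-specific entries that do NOT match:
  184.104.190.184/30 (184.104.190.184 - 184.104.190.187) does not contain 184.104.190.190
  184.104.190.144/28 (184.104.190.144 - 184.104.190.159) does not contain 184.104.190.190
  184.104.190.224/27 (184.104.190.224 - 184.104.190.255) does not contain 184.104.190.190
  184.104.180.0/22 (184.104.180.0 - 184.104.183.255) does not contain 184.104.190.190
  184.104.240.0/20 (184.104.240.0 - 184.104.255.255) does not contain 184.104.190.190
Longest matching prefix is /19 -> next hop 68.233.249.215.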